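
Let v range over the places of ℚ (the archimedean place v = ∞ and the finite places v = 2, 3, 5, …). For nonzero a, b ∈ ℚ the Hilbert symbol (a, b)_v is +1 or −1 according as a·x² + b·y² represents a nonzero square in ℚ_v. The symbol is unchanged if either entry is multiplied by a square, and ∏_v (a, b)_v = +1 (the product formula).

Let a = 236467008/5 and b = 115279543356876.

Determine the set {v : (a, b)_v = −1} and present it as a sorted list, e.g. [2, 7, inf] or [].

Mod squares: a ≡ 2052665, b ≡ 19. Check v ∈ {∞, 2, 3, 5, 17, 19, 31, 41}.
v=19: a=19^1·(≡1), b=19^3·(≡6) mod 19; (1|19)=+1, (6|19)=+1; (−1)^{1·3·9}·(+1)^3·(+1)^1 = -1.
v=31: a=31^1·(≡3), b=31^2·(≡10) mod 31; (3|31)=-1, (10|31)=+1; (−1)^{1·2·15}·(-1)^2·(+1)^1 = +1.
v=17: a=17^1·(≡10), b=17^2·(≡1) mod 17; (10|17)=-1, (1|17)=+1; (−1)^{1·2·8}·(-1)^2·(+1)^1 = +1.
v=∞: 2052665 > 0 and 19 > 0  ⇒  (a,b)_∞ = +1.
v=2: v_2(a)=6, v_2(b)=2; units ≡ 1, 3 (mod 8); ε·ε+αω+βω = 0·1+6·1+2·0 ≡ 0  ⇒  (a,b)_2 = +1.
v=3: a=3^2·(≡2), b=3^2·(≡1) mod 3; (2|3)=-1, (1|3)=+1; (−1)^{2·2·1}·(-1)^2·(+1)^2 = +1.
v=41: a=41^1·(≡20), b=41^2·(≡13) mod 41; (20|41)=+1, (13|41)=-1; (−1)^{1·2·20}·(+1)^2·(-1)^1 = -1.
v=5: a=5^-1·(≡3), b=5^0·(≡1) mod 5; (3|5)=-1, (1|5)=+1; (−1)^{-1·0·2}·(-1)^0·(+1)^-1 = +1.
(2052665, 19 / ℚ) ramifies at {19, 41}: a division algebra.

[19, 41]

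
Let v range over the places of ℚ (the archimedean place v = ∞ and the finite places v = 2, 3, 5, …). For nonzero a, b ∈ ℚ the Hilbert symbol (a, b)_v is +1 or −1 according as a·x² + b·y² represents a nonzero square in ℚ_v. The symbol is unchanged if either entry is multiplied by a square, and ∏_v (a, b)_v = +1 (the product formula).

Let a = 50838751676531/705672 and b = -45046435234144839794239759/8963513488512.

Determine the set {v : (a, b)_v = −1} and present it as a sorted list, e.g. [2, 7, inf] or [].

[2, 19]

Mod squares: a ≡ 3108742, b ≡ -62. Check v ∈ {∞, 2, 3, 7, 11, 13, 17, 19, 29, 31, 43}.
v=19: a=19^3·(≡1), b=19^4·(≡3) mod 19; (1|19)=+1, (3|19)=-1; (−1)^{3·4·9}·(+1)^4·(-1)^3 = -1.
v=43: a=43^2·(≡17), b=43^0·(≡6) mod 43; (17|43)=+1, (6|43)=+1; (−1)^{2·0·21}·(+1)^0·(+1)^2 = +1.
v=7: a=7^3·(≡5), b=7^10·(≡2) mod 7; (5|7)=-1, (2|7)=+1; (−1)^{3·10·3}·(-1)^10·(+1)^3 = +1.
v=3: a=3^-6·(≡1), b=3^-14·(≡1) mod 3; (1|3)=+1, (1|3)=+1; (−1)^{-6·-14·1}·(+1)^-14·(+1)^-6 = +1.
v=11: a=11^-2·(≡8), b=11^-4·(≡1) mod 11; (8|11)=-1, (1|11)=+1; (−1)^{-2·-4·5}·(-1)^-4·(+1)^-2 = +1.
v=13: a=13^1·(≡1), b=13^2·(≡1) mod 13; (1|13)=+1, (1|13)=+1; (−1)^{1·2·6}·(+1)^2·(+1)^1 = +1.
v=31: a=31^1·(≡1), b=31^3·(≡3) mod 31; (1|31)=+1, (3|31)=-1; (−1)^{1·3·15}·(+1)^3·(-1)^1 = +1.
v=∞: 3108742 > 0 and -62 < 0  ⇒  (a,b)_∞ = +1.
v=2: v_2(a)=-3, v_2(b)=-7; units ≡ 3, 1 (mod 8); ε·ε+αω+βω = 1·0+-3·0+-7·1 ≡ 1  ⇒  (a,b)_2 = -1.
v=29: a=29^1·(≡11), b=29^2·(≡13) mod 29; (11|29)=-1, (13|29)=+1; (−1)^{1·2·14}·(-1)^2·(+1)^1 = +1.
v=17: a=17^0·(≡7), b=17^2·(≡6) mod 17; (7|17)=-1, (6|17)=-1; (−1)^{0·2·8}·(-1)^2·(-1)^0 = +1.
|Ram(3108742, -62)| = 2, even; anisotropic at {2, 19}.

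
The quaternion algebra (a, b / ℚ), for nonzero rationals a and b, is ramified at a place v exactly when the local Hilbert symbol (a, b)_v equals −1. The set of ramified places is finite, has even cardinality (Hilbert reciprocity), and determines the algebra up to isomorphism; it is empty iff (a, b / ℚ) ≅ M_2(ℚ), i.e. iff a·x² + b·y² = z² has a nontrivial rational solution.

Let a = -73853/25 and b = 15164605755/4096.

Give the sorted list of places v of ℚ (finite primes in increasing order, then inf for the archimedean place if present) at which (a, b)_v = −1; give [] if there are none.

[2, 5, 19, 23]

Mod squares: a ≡ -437, b ≡ 6555. Check v ∈ {∞, 2, 3, 5, 13, 19, 23}.
v=13: a=13^2·(≡8), b=13^4·(≡9) mod 13; (8|13)=-1, (9|13)=+1; (−1)^{2·4·6}·(-1)^4·(+1)^2 = +1.
v=∞: -437 < 0 and 6555 > 0  ⇒  (a,b)_∞ = +1.
v=3: a=3^0·(≡1), b=3^5·(≡1) mod 3; (1|3)=+1, (1|3)=+1; (−1)^{0·5·1}·(+1)^5·(+1)^0 = +1.
v=5: a=5^-2·(≡2), b=5^1·(≡1) mod 5; (2|5)=-1, (1|5)=+1; (−1)^{-2·1·2}·(-1)^1·(+1)^-2 = -1.
v=2: v_2(a)=0, v_2(b)=-12; units ≡ 3, 3 (mod 8); ε·ε+αω+βω = 1·1+0·1+-12·1 ≡ 1  ⇒  (a,b)_2 = -1.
v=19: a=19^1·(≡14), b=19^1·(≡2) mod 19; (14|19)=-1, (2|19)=-1; (−1)^{1·1·9}·(-1)^1·(-1)^1 = -1.
v=23: a=23^1·(≡16), b=23^1·(≡6) mod 23; (16|23)=+1, (6|23)=+1; (−1)^{1·1·11}·(+1)^1·(+1)^1 = -1.
Ram(-437, 6555) = {2, 5, 19, 23}; no ℚ_2-point on the conic.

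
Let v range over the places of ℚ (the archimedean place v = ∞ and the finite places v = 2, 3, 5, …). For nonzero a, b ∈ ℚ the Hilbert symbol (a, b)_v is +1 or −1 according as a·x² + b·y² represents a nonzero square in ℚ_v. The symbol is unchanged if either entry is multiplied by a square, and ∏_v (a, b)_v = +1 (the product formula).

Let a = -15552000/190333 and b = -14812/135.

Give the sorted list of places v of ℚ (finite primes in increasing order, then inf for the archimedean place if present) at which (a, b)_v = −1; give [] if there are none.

[5, inf]

Mod squares: a ≡ -390, b ≡ -105. Check v ∈ {∞, 2, 3, 5, 7, 11, 13, 23}.
v=23: a=23^0·(≡6), b=23^2·(≡17) mod 23; (6|23)=+1, (17|23)=-1; (−1)^{0·2·11}·(+1)^2·(-1)^0 = +1.
v=13: a=13^-1·(≡10), b=13^0·(≡12) mod 13; (10|13)=+1, (12|13)=+1; (−1)^{-1·0·6}·(+1)^0·(+1)^-1 = +1.
v=7: a=7^0·(≡4), b=7^1·(≡6) mod 7; (4|7)=+1, (6|7)=-1; (−1)^{0·1·3}·(+1)^1·(-1)^0 = +1.
v=∞: -390 < 0 and -105 < 0  ⇒  (a,b)_∞ = -1.
v=3: a=3^5·(≡2), b=3^-3·(≡1) mod 3; (2|3)=-1, (1|3)=+1; (−1)^{5·-3·1}·(-1)^-3·(+1)^5 = +1.
v=2: v_2(a)=9, v_2(b)=2; units ≡ 5, 7 (mod 8); ε·ε+αω+βω = 0·1+9·0+2·1 ≡ 0  ⇒  (a,b)_2 = +1.
v=11: a=11^-4·(≡10), b=11^0·(≡9) mod 11; (10|11)=-1, (9|11)=+1; (−1)^{-4·0·5}·(-1)^0·(+1)^-4 = +1.
v=5: a=5^3·(≡3), b=5^-1·(≡4) mod 5; (3|5)=-1, (4|5)=+1; (−1)^{3·-1·2}·(-1)^-1·(+1)^3 = -1.
|Ram(-390, -105)| = 2, even; anisotropic at {5, ∞}.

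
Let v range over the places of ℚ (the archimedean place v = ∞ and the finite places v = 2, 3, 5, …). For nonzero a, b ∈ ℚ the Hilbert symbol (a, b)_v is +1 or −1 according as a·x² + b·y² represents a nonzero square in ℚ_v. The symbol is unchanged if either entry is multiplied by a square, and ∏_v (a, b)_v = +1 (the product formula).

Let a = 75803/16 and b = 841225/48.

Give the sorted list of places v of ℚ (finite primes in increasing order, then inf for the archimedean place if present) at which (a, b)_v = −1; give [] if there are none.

Mod squares: a ≡ 1547, b ≡ 100947. Check v ∈ {∞, 2, 3, 5, 7, 11, 13, 17, 19, 23}.
v=11: a=11^0·(≡7), b=11^1·(≡9) mod 11; (7|11)=-1, (9|11)=+1; (−1)^{0·1·5}·(-1)^1·(+1)^0 = -1.
v=23: a=23^0·(≡4), b=23^1·(≡14) mod 23; (4|23)=+1, (14|23)=-1; (−1)^{0·1·11}·(+1)^1·(-1)^0 = +1.
v=13: a=13^1·(≡11), b=13^0·(≡11) mod 13; (11|13)=-1, (11|13)=-1; (−1)^{1·0·6}·(-1)^0·(-1)^1 = -1.
v=3: a=3^0·(≡2), b=3^-1·(≡1) mod 3; (2|3)=-1, (1|3)=+1; (−1)^{0·-1·1}·(-1)^-1·(+1)^0 = -1.
v=∞: 1547 > 0 and 100947 > 0  ⇒  (a,b)_∞ = +1.
v=19: a=19^0·(≡15), b=19^1·(≡10) mod 19; (15|19)=-1, (10|19)=-1; (−1)^{0·1·9}·(-1)^1·(-1)^0 = -1.
v=2: v_2(a)=-4, v_2(b)=-4; units ≡ 3, 3 (mod 8); ε·ε+αω+βω = 1·1+-4·1+-4·1 ≡ 1  ⇒  (a,b)_2 = -1.
v=7: a=7^3·(≡2), b=7^1·(≡1) mod 7; (2|7)=+1, (1|7)=+1; (−1)^{3·1·3}·(+1)^1·(+1)^3 = -1.
v=5: a=5^0·(≡3), b=5^2·(≡3) mod 5; (3|5)=-1, (3|5)=-1; (−1)^{0·2·2}·(-1)^2·(-1)^0 = +1.
v=17: a=17^1·(≡12), b=17^0·(≡1) mod 17; (12|17)=-1, (1|17)=+1; (−1)^{1·0·8}·(-1)^0·(+1)^1 = +1.
(1547, 100947 / ℚ) ramifies at {2, 3, 7, 11, 13, 19}: a division algebra.

[2, 3, 7, 11, 13, 19]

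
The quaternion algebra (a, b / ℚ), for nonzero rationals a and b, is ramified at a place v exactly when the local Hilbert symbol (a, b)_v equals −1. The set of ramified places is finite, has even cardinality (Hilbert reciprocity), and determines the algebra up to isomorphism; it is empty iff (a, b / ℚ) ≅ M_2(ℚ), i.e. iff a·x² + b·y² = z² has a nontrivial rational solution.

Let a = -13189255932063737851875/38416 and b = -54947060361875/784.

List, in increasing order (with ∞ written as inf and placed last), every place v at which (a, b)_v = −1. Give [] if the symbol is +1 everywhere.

[31, inf]

Mod squares: a ≡ -29667, b ≡ -899. Check v ∈ {∞, 2, 3, 5, 7, 11, 29, 31}.
v=∞: -29667 < 0 and -899 < 0  ⇒  (a,b)_∞ = -1.
v=3: a=3^3·(≡2), b=3^0·(≡1) mod 3; (2|3)=-1, (1|3)=+1; (−1)^{3·0·1}·(-1)^0·(+1)^3 = +1.
v=2: v_2(a)=-4, v_2(b)=-4; units ≡ 5, 5 (mod 8); ε·ε+αω+βω = 0·0+-4·1+-4·1 ≡ 0  ⇒  (a,b)_2 = +1.
v=31: a=31^5·(≡19), b=31^3·(≡28) mod 31; (19|31)=+1, (28|31)=+1; (−1)^{5·3·15}·(+1)^3·(+1)^5 = -1.
v=5: a=5^4·(≡2), b=5^4·(≡4) mod 5; (2|5)=-1, (4|5)=+1; (−1)^{4·4·2}·(-1)^4·(+1)^4 = +1.
v=7: a=7^-4·(≡5), b=7^-2·(≡2) mod 7; (5|7)=-1, (2|7)=+1; (−1)^{-4·-2·3}·(-1)^-2·(+1)^-4 = +1.
v=29: a=29^5·(≡3), b=29^3·(≡27) mod 29; (3|29)=-1, (27|29)=-1; (−1)^{5·3·14}·(-1)^3·(-1)^5 = +1.
v=11: a=11^3·(≡3), b=11^2·(≡4) mod 11; (3|11)=+1, (4|11)=+1; (−1)^{3·2·5}·(+1)^2·(+1)^3 = +1.
(-29667, -899 / ℚ) ramifies at {31, ∞}: a division algebra.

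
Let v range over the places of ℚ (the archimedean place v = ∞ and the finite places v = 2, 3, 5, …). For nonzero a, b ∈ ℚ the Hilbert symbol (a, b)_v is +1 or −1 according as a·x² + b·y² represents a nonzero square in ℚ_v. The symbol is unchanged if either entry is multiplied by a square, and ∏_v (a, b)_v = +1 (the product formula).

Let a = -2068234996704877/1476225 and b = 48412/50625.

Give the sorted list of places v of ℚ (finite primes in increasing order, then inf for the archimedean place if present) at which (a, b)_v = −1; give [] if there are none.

(a, b) ≡ (-437437, 247) mod (ℚ^×)²; places V = {2, 3, 5, 7, 11, 13, 19, 23, 47, ∞}.
(a,b)_2: α=0, β=2; u≡3, v≡7 (mod 8); ε(u)ε(v)=1·1, αω(v)=0·0, βω(u)=2·1; sum ≡ 1  ⇒  -1.
(a,b)_23: α=1, u≡13; β=0, v≡10 (mod 23); (13|23)=+1, (10|23)=-1; sign (−1)^0·+1^0·-1^1 = -1.
(a,b)_11: α=3, u≡5; β=0, v≡4 (mod 11); (5|11)=+1, (4|11)=+1; sign (−1)^0·+1^0·+1^3 = +1.
(a,b)_19: α=3, u≡6; β=1, v≡15 (mod 19); (6|19)=+1, (15|19)=-1; sign (−1)^1·+1^1·-1^3 = +1.
(a,b)_5: α=-2, u≡2; β=-4, v≡2 (mod 5); (2|5)=-1, (2|5)=-1; sign (−1)^0·-1^-4·-1^-2 = +1.
(a,b)_7: α=3, u≡3; β=2, v≡1 (mod 7); (3|7)=-1, (1|7)=+1; sign (−1)^0·-1^2·+1^3 = +1.
(a,b)_∞: sgn(-437437)=−, sgn(247)=+, so +1.
(a,b)_3: α=-10, u≡2; β=-4, v≡1 (mod 3); (2|3)=-1, (1|3)=+1; sign (−1)^0·-1^-4·+1^-10 = +1.
(a,b)_47: α=2, u≡44; β=0, v≡16 (mod 47); (44|47)=-1, (16|47)=+1; sign (−1)^0·-1^0·+1^2 = +1.
(a,b)_13: α=1, u≡5; β=1, v≡2 (mod 13); (5|13)=-1, (2|13)=-1; sign (−1)^0·-1^1·-1^1 = +1.
|Ram(-437437, 247)| = 2, even; anisotropic at {2, 23}.

[2, 23]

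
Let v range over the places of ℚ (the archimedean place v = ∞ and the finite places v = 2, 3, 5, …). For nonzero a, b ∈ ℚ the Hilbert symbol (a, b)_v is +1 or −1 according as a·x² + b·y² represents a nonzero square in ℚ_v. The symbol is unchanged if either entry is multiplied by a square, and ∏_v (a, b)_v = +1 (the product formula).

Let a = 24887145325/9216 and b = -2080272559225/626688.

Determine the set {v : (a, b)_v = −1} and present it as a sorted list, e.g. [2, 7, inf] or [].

Mod squares: a ≡ 493, b ≡ -17. Check v ∈ {∞, 2, 3, 5, 7, 17, 29}.
v=29: a=29^3·(≡19), b=29^4·(≡8) mod 29; (19|29)=-1, (8|29)=-1; (−1)^{3·4·14}·(-1)^4·(-1)^3 = -1.
v=5: a=5^2·(≡3), b=5^2·(≡2) mod 5; (3|5)=-1, (2|5)=-1; (−1)^{2·2·2}·(-1)^2·(-1)^2 = +1.
v=2: v_2(a)=-10, v_2(b)=-12; units ≡ 5, 7 (mod 8); ε·ε+αω+βω = 0·1+-10·0+-12·1 ≡ 0  ⇒  (a,b)_2 = +1.
v=3: a=3^-2·(≡1), b=3^-2·(≡1) mod 3; (1|3)=+1, (1|3)=+1; (−1)^{-2·-2·1}·(+1)^-2·(+1)^-2 = +1.
v=17: a=17^1·(≡6), b=17^-1·(≡2) mod 17; (6|17)=-1, (2|17)=+1; (−1)^{1·-1·8}·(-1)^-1·(+1)^1 = -1.
v=∞: 493 > 0 and -17 < 0  ⇒  (a,b)_∞ = +1.
v=7: a=7^4·(≡3), b=7^6·(≡4) mod 7; (3|7)=-1, (4|7)=+1; (−1)^{4·6·3}·(-1)^6·(+1)^4 = +1.
(493, -17 / ℚ) ramifies at {17, 29}: a division algebra.

[17, 29]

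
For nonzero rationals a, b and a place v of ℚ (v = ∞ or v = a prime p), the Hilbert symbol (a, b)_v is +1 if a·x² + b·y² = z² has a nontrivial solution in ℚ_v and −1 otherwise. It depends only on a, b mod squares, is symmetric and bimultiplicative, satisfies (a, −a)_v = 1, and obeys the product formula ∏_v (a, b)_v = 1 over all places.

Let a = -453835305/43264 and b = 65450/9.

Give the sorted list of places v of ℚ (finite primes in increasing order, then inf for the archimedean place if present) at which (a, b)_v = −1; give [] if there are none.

(a, b) ≡ (-105, 2618) mod (ℚ^×)²; places V = {2, 3, 5, 7, 11, 13, 17, ∞}.
(a,b)_5: α=1, u≡1; β=2, v≡2 (mod 5); (1|5)=+1, (2|5)=-1; sign (−1)^0·+1^2·-1^1 = -1.
(a,b)_13: α=-2, u≡10; β=0, v≡11 (mod 13); (10|13)=+1, (11|13)=-1; sign (−1)^0·+1^0·-1^-2 = +1.
(a,b)_7: α=3, u≡3; β=1, v≡6 (mod 7); (3|7)=-1, (6|7)=-1; sign (−1)^1·-1^1·-1^3 = -1.
(a,b)_2: α=-8, β=1; u≡7, v≡5 (mod 8); ε(u)ε(v)=1·0, αω(v)=-8·1, βω(u)=1·0; sum ≡ 0  ⇒  +1.
(a,b)_∞: sgn(-105)=−, sgn(2618)=+, so +1.
(a,b)_3: α=7, u≡1; β=-2, v≡2 (mod 3); (1|3)=+1, (2|3)=-1; sign (−1)^0·+1^-2·-1^7 = -1.
(a,b)_17: α=0, u≡7; β=1, v≡16 (mod 17); (7|17)=-1, (16|17)=+1; sign (−1)^0·-1^1·+1^0 = -1.
(a,b)_11: α=2, u≡9; β=1, v≡6 (mod 11); (9|11)=+1, (6|11)=-1; sign (−1)^0·+1^1·-1^2 = +1.
(-105, 2618 / ℚ) ramifies at {3, 5, 7, 17}: a division algebra.

[3, 5, 7, 17]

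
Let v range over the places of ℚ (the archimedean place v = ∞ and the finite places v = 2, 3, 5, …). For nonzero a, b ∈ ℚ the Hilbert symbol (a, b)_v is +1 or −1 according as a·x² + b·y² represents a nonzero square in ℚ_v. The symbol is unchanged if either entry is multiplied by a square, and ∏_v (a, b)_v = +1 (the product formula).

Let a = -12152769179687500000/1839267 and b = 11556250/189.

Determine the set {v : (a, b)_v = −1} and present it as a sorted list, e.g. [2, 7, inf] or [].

(a, b) ≡ (-2730, 210) mod (ℚ^×)²; places V = {2, 3, 5, 7, 13, 29, 43, ∞}.
(a,b)_7: α=1, u≡2; β=-1, v≡1 (mod 7); (2|7)=+1, (1|7)=+1; sign (−1)^1·+1^-1·+1^1 = -1.
(a,b)_43: α=4, u≡8; β=2, v≡11 (mod 43); (8|43)=-1, (11|43)=+1; sign (−1)^0·-1^2·+1^4 = +1.
(a,b)_∞: sgn(-2730)=−, sgn(210)=+, so +1.
(a,b)_29: α=-2, u≡25; β=0, v≡22 (mod 29); (25|29)=+1, (22|29)=+1; sign (−1)^0·+1^0·+1^-2 = +1.
(a,b)_2: α=5, β=1; u≡3, v≡1 (mod 8); ε(u)ε(v)=1·0, αω(v)=5·0, βω(u)=1·1; sum ≡ 1  ⇒  -1.
(a,b)_13: α=1, u≡8; β=0, v≡8 (mod 13); (8|13)=-1, (8|13)=-1; sign (−1)^0·-1^0·-1^1 = -1.
(a,b)_5: α=13, u≡4; β=5, v≡2 (mod 5); (4|5)=+1, (2|5)=-1; sign (−1)^0·+1^5·-1^13 = -1.
(a,b)_3: α=-7, u≡2; β=-3, v≡1 (mod 3); (2|3)=-1, (1|3)=+1; sign (−1)^1·-1^-3·+1^-7 = +1.
(-2730, 210 / ℚ) ramifies at {2, 5, 7, 13}: a division algebra.

[2, 5, 7, 13]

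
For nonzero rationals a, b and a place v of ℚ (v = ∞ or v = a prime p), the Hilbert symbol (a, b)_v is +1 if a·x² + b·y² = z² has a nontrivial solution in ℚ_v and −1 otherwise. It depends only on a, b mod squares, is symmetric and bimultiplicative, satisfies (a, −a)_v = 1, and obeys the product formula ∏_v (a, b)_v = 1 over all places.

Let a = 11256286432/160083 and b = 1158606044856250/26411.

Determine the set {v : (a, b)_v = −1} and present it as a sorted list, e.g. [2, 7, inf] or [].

[2, 3, 11, 19]

(a, b) ≡ (3306, 31941470) mod (ℚ^×)²; places V = {2, 3, 5, 7, 11, 17, 19, 29, 31, 47, ∞}.
(a,b)_31: α=0, u≡2; β=1, v≡26 (mod 31); (2|31)=+1, (26|31)=-1; sign (−1)^0·+1^1·-1^0 = +1.
(a,b)_3: α=-3, u≡1; β=0, v≡2 (mod 3); (1|3)=+1, (2|3)=-1; sign (−1)^0·+1^0·-1^-3 = -1.
(a,b)_5: α=0, u≡4; β=5, v≡4 (mod 5); (4|5)=+1, (4|5)=+1; sign (−1)^0·+1^5·+1^0 = +1.
(a,b)_7: α=-2, u≡4; β=-4, v≡1 (mod 7); (4|7)=+1, (1|7)=+1; sign (−1)^0·+1^-4·+1^-2 = +1.
(a,b)_29: α=1, u≡21; β=1, v≡17 (mod 29); (21|29)=-1, (17|29)=-1; sign (−1)^0·-1^1·-1^1 = +1.
(a,b)_17: α=2, u≡9; β=3, v≡1 (mod 17); (9|17)=+1, (1|17)=+1; sign (−1)^0·+1^3·+1^2 = +1.
(a,b)_11: α=-2, u≡2; β=-1, v≡4 (mod 11); (2|11)=-1, (4|11)=+1; sign (−1)^0·-1^-1·+1^-2 = -1.
(a,b)_19: α=1, u≡2; β=1, v≡12 (mod 19); (2|19)=-1, (12|19)=-1; sign (−1)^1·-1^1·-1^1 = -1.
(a,b)_47: α=2, u≡2; β=2, v≡10 (mod 47); (2|47)=+1, (10|47)=-1; sign (−1)^0·+1^2·-1^2 = +1.
(a,b)_∞: sgn(3306)=+, sgn(31941470)=+, so +1.
(a,b)_2: α=5, β=1; u≡5, v≡7 (mod 8); ε(u)ε(v)=0·1, αω(v)=5·0, βω(u)=1·1; sum ≡ 1  ⇒  -1.
|Ram(3306, 31941470)| = 4, even; anisotropic at {2, 3, 11, 19}.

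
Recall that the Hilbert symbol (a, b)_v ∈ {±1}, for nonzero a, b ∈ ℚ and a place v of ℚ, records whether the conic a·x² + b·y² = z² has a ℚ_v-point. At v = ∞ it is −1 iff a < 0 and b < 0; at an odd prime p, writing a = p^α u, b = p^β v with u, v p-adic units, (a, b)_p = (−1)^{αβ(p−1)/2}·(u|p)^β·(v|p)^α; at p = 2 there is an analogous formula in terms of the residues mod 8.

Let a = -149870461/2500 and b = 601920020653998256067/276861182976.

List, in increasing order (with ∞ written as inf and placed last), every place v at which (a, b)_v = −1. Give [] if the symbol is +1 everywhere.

[2, 11, 19, 37]

(a, b) ≡ (-283309, 7667) mod (ℚ^×)²; places V = {2, 3, 5, 7, 11, 13, 17, 19, 23, 29, 31, 37, 41, 43, ∞}.
(a,b)_31: α=1, u≡13; β=2, v≡10 (mod 31); (13|31)=-1, (10|31)=+1; sign (−1)^0·-1^2·+1^1 = +1.
(a,b)_∞: sgn(-283309)=−, sgn(7667)=+, so +1.
(a,b)_43: α=0, u≡39; β=2, v≡6 (mod 43); (39|43)=-1, (6|43)=+1; sign (−1)^0·-1^2·+1^0 = +1.
(a,b)_29: α=0, u≡10; β=-2, v≡10 (mod 29); (10|29)=-1, (10|29)=-1; sign (−1)^0·-1^-2·-1^0 = +1.
(a,b)_3: α=0, u≡2; β=-8, v≡2 (mod 3); (2|3)=-1, (2|3)=-1; sign (−1)^0·-1^-8·-1^0 = +1.
(a,b)_13: α=1, u≡5; β=2, v≡3 (mod 13); (5|13)=-1, (3|13)=+1; sign (−1)^0·-1^2·+1^1 = +1.
(a,b)_7: α=0, u≡1; β=-2, v≡1 (mod 7); (1|7)=+1, (1|7)=+1; sign (−1)^0·+1^-2·+1^0 = +1.
(a,b)_11: α=0, u≡6; β=1, v≡5 (mod 11); (6|11)=-1, (5|11)=+1; sign (−1)^0·-1^1·+1^0 = -1.
(a,b)_19: α=1, u≡11; β=2, v≡13 (mod 19); (11|19)=+1, (13|19)=-1; sign (−1)^0·+1^2·-1^1 = -1.
(a,b)_23: α=2, u≡19; β=2, v≡3 (mod 23); (19|23)=-1, (3|23)=+1; sign (−1)^0·-1^2·+1^2 = +1.
(a,b)_41: α=0, u≡4; β=1, v≡10 (mod 41); (4|41)=+1, (10|41)=+1; sign (−1)^0·+1^1·+1^0 = +1.
(a,b)_5: α=-4, u≡1; β=0, v≡2 (mod 5); (1|5)=+1, (2|5)=-1; sign (−1)^0·+1^0·-1^-4 = +1.
(a,b)_17: α=0, u≡9; β=1, v≡16 (mod 17); (9|17)=+1, (16|17)=+1; sign (−1)^0·+1^1·+1^0 = +1.
(a,b)_37: α=1, u≡31; β=2, v≡18 (mod 37); (31|37)=-1, (18|37)=-1; sign (−1)^0·-1^2·-1^1 = -1.
(a,b)_2: α=-2, β=-10; u≡3, v≡3 (mod 8); ε(u)ε(v)=1·1, αω(v)=-2·1, βω(u)=-10·1; sum ≡ 1  ⇒  -1.
Ram(-283309, 7667) = {2, 11, 19, 37}; no ℚ_2-point on the conic.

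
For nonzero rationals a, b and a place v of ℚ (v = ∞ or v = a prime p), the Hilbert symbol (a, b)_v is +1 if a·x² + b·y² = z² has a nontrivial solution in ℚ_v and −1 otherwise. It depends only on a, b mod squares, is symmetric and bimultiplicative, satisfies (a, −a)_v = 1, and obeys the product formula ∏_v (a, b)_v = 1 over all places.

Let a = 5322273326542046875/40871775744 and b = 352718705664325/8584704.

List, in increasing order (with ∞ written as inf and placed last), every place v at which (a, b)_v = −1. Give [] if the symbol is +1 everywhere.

Mod squares: a ≡ 158746, b ≡ 22678. Check v ∈ {∞, 2, 3, 5, 7, 11, 13, 17, 23, 29}.
v=17: a=17^1·(≡3), b=17^1·(≡1) mod 17; (3|17)=-1, (1|17)=+1; (−1)^{1·1·8}·(-1)^1·(+1)^1 = -1.
v=5: a=5^6·(≡4), b=5^2·(≡2) mod 5; (4|5)=+1, (2|5)=-1; (−1)^{6·2·2}·(+1)^2·(-1)^6 = +1.
v=13: a=13^8·(≡4), b=13^6·(≡6) mod 13; (4|13)=+1, (6|13)=-1; (−1)^{8·6·6}·(+1)^6·(-1)^8 = +1.
v=7: a=7^1·(≡3), b=7^2·(≡5) mod 7; (3|7)=-1, (5|7)=-1; (−1)^{1·2·3}·(-1)^2·(-1)^1 = -1.
v=23: a=23^-3·(≡18), b=23^-1·(≡11) mod 23; (18|23)=+1, (11|23)=-1; (−1)^{-3·-1·11}·(+1)^-1·(-1)^-3 = +1.
v=3: a=3^-8·(≡1), b=3^-6·(≡1) mod 3; (1|3)=+1, (1|3)=+1; (−1)^{-8·-6·1}·(+1)^-6·(+1)^-8 = +1.
v=∞: 158746 > 0 and 22678 > 0  ⇒  (a,b)_∞ = +1.
v=29: a=29^1·(≡22), b=29^1·(≡23) mod 29; (22|29)=+1, (23|29)=+1; (−1)^{1·1·14}·(+1)^1·(+1)^1 = +1.
v=11: a=11^2·(≡4), b=11^2·(≡7) mod 11; (4|11)=+1, (7|11)=-1; (−1)^{2·2·5}·(+1)^2·(-1)^2 = +1.
v=2: v_2(a)=-9, v_2(b)=-9; units ≡ 5, 3 (mod 8); ε·ε+αω+βω = 0·1+-9·1+-9·1 ≡ 0  ⇒  (a,b)_2 = +1.
Ram(158746, 22678) = {7, 17}; no ℚ_7-point on the conic.

[7, 17]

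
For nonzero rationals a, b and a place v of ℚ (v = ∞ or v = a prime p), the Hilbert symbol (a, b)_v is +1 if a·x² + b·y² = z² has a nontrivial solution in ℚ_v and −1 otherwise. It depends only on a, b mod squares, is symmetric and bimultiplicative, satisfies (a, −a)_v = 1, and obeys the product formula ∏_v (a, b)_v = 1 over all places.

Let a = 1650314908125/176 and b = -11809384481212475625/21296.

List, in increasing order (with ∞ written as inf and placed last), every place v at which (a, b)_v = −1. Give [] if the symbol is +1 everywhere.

[3, 11]

Mod squares: a ≡ 358586943, b ≡ -451. Check v ∈ {∞, 2, 3, 5, 11, 13, 19, 29, 37, 41}.
v=41: a=41^1·(≡3), b=41^1·(≡17) mod 41; (3|41)=-1, (17|41)=-1; (−1)^{1·1·20}·(-1)^1·(-1)^1 = +1.
v=3: a=3^5·(≡2), b=3^8·(≡2) mod 3; (2|3)=-1, (2|3)=-1; (−1)^{5·8·1}·(-1)^8·(-1)^5 = -1.
v=19: a=19^1·(≡3), b=19^2·(≡6) mod 19; (3|19)=-1, (6|19)=+1; (−1)^{1·2·9}·(-1)^2·(+1)^1 = +1.
v=29: a=29^1·(≡19), b=29^2·(≡13) mod 29; (19|29)=-1, (13|29)=+1; (−1)^{1·2·14}·(-1)^2·(+1)^1 = +1.
v=37: a=37^1·(≡32), b=37^2·(≡1) mod 37; (32|37)=-1, (1|37)=+1; (−1)^{1·2·18}·(-1)^2·(+1)^1 = +1.
v=∞: 358586943 > 0 and -451 < 0  ⇒  (a,b)_∞ = +1.
v=2: v_2(a)=-4, v_2(b)=-4; units ≡ 7, 5 (mod 8); ε·ε+αω+βω = 1·0+-4·1+-4·0 ≡ 0  ⇒  (a,b)_2 = +1.
v=11: a=11^-1·(≡3), b=11^-3·(≡1) mod 11; (3|11)=+1, (1|11)=+1; (−1)^{-1·-3·5}·(+1)^-3·(+1)^-1 = -1.
v=13: a=13^1·(≡4), b=13^2·(≡10) mod 13; (4|13)=+1, (10|13)=+1; (−1)^{1·2·6}·(+1)^2·(+1)^1 = +1.
v=5: a=5^4·(≡3), b=5^4·(≡4) mod 5; (3|5)=-1, (4|5)=+1; (−1)^{4·4·2}·(-1)^4·(+1)^4 = +1.
Ram(358586943, -451) = {3, 11}; no ℚ_3-point on the conic.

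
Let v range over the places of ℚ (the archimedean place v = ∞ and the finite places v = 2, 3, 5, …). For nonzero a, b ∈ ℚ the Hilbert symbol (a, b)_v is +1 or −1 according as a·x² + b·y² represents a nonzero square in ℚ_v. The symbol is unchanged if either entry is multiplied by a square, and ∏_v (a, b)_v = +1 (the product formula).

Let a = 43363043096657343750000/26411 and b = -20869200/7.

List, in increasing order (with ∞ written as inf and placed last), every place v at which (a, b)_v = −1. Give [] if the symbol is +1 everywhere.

(a, b) ≡ (5797, -40579) mod (ℚ^×)²; places V = {2, 3, 5, 7, 11, 17, 31, ∞}.
(a,b)_11: α=-1, u≡8; β=1, v≡2 (mod 11); (8|11)=-1, (2|11)=-1; sign (−1)^1·-1^1·-1^-1 = -1.
(a,b)_17: α=5, u≡8; β=1, v≡3 (mod 17); (8|17)=+1, (3|17)=-1; sign (−1)^0·+1^1·-1^5 = -1.
(a,b)_5: α=10, u≡2; β=2, v≡1 (mod 5); (2|5)=-1, (1|5)=+1; sign (−1)^0·-1^2·+1^10 = +1.
(a,b)_7: α=-4, u≡4; β=-1, v≡5 (mod 7); (4|7)=+1, (5|7)=-1; sign (−1)^0·+1^-1·-1^-4 = +1.
(a,b)_3: α=8, u≡1; β=2, v≡2 (mod 3); (1|3)=+1, (2|3)=-1; sign (−1)^0·+1^2·-1^8 = +1.
(a,b)_31: α=3, u≡2; β=1, v≡26 (mod 31); (2|31)=+1, (26|31)=-1; sign (−1)^1·+1^1·-1^3 = +1.
(a,b)_2: α=4, β=4; u≡5, v≡5 (mod 8); ε(u)ε(v)=0·0, αω(v)=4·1, βω(u)=4·1; sum ≡ 0  ⇒  +1.
(a,b)_∞: sgn(5797)=+, sgn(-40579)=−, so +1.
|Ram(5797, -40579)| = 2, even; anisotropic at {11, 17}.

[11, 17]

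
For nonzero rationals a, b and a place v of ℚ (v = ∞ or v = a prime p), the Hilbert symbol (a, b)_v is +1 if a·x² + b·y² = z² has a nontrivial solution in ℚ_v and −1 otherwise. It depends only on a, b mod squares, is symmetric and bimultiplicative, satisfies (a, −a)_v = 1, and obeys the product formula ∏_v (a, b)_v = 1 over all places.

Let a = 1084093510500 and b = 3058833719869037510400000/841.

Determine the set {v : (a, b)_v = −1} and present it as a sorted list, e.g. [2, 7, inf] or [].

Mod squares: a ≡ 6545, b ≡ 2310. Check v ∈ {∞, 2, 3, 5, 7, 11, 13, 17, 29}.
v=29: a=29^0·(≡24), b=29^-2·(≡10) mod 29; (24|29)=+1, (10|29)=-1; (−1)^{0·-2·14}·(+1)^-2·(-1)^0 = +1.
v=5: a=5^3·(≡4), b=5^5·(≡3) mod 5; (4|5)=+1, (3|5)=-1; (−1)^{3·5·2}·(+1)^5·(-1)^3 = -1.
v=17: a=17^1·(≡11), b=17^2·(≡1) mod 17; (11|17)=-1, (1|17)=+1; (−1)^{1·2·8}·(-1)^2·(+1)^1 = +1.
v=13: a=13^2·(≡11), b=13^2·(≡9) mod 13; (11|13)=-1, (9|13)=+1; (−1)^{2·2·6}·(-1)^2·(+1)^2 = +1.
v=11: a=11^3·(≡5), b=11^5·(≡9) mod 11; (5|11)=+1, (9|11)=+1; (−1)^{3·5·5}·(+1)^5·(+1)^3 = -1.
v=3: a=3^4·(≡2), b=3^11·(≡2) mod 3; (2|3)=-1, (2|3)=-1; (−1)^{4·11·1}·(-1)^11·(-1)^4 = -1.
v=2: v_2(a)=2, v_2(b)=11; units ≡ 1, 3 (mod 8); ε·ε+αω+βω = 0·1+2·1+11·0 ≡ 0  ⇒  (a,b)_2 = +1.
v=∞: 6545 > 0 and 2310 > 0  ⇒  (a,b)_∞ = +1.
v=7: a=7^1·(≡1), b=7^3·(≡2) mod 7; (1|7)=+1, (2|7)=+1; (−1)^{1·3·3}·(+1)^3·(+1)^1 = -1.
|Ram(6545, 2310)| = 4, even; anisotropic at {3, 5, 7, 11}.

[3, 5, 7, 11]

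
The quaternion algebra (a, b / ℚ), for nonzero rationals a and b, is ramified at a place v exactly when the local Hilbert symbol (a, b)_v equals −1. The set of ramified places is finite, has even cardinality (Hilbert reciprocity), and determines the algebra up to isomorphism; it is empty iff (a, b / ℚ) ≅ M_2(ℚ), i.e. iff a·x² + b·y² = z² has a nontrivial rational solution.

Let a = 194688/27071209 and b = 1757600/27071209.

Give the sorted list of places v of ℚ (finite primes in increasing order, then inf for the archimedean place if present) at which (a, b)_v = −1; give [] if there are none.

Mod squares: a ≡ 2, b ≡ 26. Check v ∈ {∞, 2, 3, 5, 11, 13, 43}.
v=13: a=13^2·(≡11), b=13^3·(≡8) mod 13; (11|13)=-1, (8|13)=-1; (−1)^{2·3·6}·(-1)^3·(-1)^2 = -1.
v=11: a=11^-4·(≡10), b=11^-4·(≡9) mod 11; (10|11)=-1, (9|11)=+1; (−1)^{-4·-4·5}·(-1)^-4·(+1)^-4 = +1.
v=43: a=43^-2·(≡32), b=43^-2·(≡7) mod 43; (32|43)=-1, (7|43)=-1; (−1)^{-2·-2·21}·(-1)^-2·(-1)^-2 = +1.
v=∞: 2 > 0 and 26 > 0  ⇒  (a,b)_∞ = +1.
v=2: v_2(a)=7, v_2(b)=5; units ≡ 1, 5 (mod 8); ε·ε+αω+βω = 0·0+7·1+5·0 ≡ 1  ⇒  (a,b)_2 = -1.
v=3: a=3^2·(≡2), b=3^0·(≡2) mod 3; (2|3)=-1, (2|3)=-1; (−1)^{2·0·1}·(-1)^0·(-1)^2 = +1.
v=5: a=5^0·(≡2), b=5^2·(≡1) mod 5; (2|5)=-1, (1|5)=+1; (−1)^{0·2·2}·(-1)^2·(+1)^0 = +1.
(2, 26 / ℚ) ramifies at {2, 13}: a division algebra.

[2, 13]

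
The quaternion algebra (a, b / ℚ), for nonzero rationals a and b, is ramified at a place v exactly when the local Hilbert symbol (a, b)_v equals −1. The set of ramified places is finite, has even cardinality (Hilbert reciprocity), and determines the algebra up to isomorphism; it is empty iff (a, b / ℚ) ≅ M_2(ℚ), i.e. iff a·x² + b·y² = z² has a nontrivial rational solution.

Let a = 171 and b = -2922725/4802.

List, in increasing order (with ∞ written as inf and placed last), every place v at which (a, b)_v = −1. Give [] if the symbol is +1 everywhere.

(a, b) ≡ (19, -442) mod (ℚ^×)²; places V = {2, 3, 5, 7, 13, 17, 19, 23, ∞}.
(a,b)_13: α=0, u≡2; β=1, v≡2 (mod 13); (2|13)=-1, (2|13)=-1; sign (−1)^0·-1^1·-1^0 = -1.
(a,b)_17: α=0, u≡1; β=1, v≡8 (mod 17); (1|17)=+1, (8|17)=+1; sign (−1)^0·+1^1·+1^0 = +1.
(a,b)_2: α=0, β=-1; u≡3, v≡3 (mod 8); ε(u)ε(v)=1·1, αω(v)=0·1, βω(u)=-1·1; sum ≡ 0  ⇒  +1.
(a,b)_19: α=1, u≡9; β=0, v≡10 (mod 19); (9|19)=+1, (10|19)=-1; sign (−1)^0·+1^0·-1^1 = -1.
(a,b)_3: α=2, u≡1; β=0, v≡2 (mod 3); (1|3)=+1, (2|3)=-1; sign (−1)^0·+1^0·-1^2 = +1.
(a,b)_∞: sgn(19)=+, sgn(-442)=−, so +1.
(a,b)_23: α=0, u≡10; β=2, v≡1 (mod 23); (10|23)=-1, (1|23)=+1; sign (−1)^0·-1^2·+1^0 = +1.
(a,b)_7: α=0, u≡3; β=-4, v≡3 (mod 7); (3|7)=-1, (3|7)=-1; sign (−1)^0·-1^-4·-1^0 = +1.
(a,b)_5: α=0, u≡1; β=2, v≡3 (mod 5); (1|5)=+1, (3|5)=-1; sign (−1)^0·+1^2·-1^0 = +1.
Ram(19, -442) = {13, 19}; no ℚ_13-point on the conic.

[13, 19]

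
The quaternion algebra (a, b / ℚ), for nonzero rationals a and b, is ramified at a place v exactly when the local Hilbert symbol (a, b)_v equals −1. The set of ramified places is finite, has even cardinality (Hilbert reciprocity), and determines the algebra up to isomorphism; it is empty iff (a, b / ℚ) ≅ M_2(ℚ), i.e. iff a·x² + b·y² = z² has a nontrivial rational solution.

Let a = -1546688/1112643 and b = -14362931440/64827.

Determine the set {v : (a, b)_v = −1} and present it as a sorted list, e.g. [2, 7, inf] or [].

[2, 11, 19, inf]

Mod squares: a ≡ -429, b ≡ -15935205. Check v ∈ {∞, 2, 3, 5, 7, 11, 13, 17, 19, 23, 29}.
v=13: a=13^3·(≡2), b=13^3·(≡7) mod 13; (2|13)=-1, (7|13)=-1; (−1)^{3·3·6}·(-1)^3·(-1)^3 = +1.
v=19: a=19^0·(≡15), b=19^1·(≡13) mod 19; (15|19)=-1, (13|19)=-1; (−1)^{0·1·9}·(-1)^1·(-1)^0 = -1.
v=11: a=11^1·(≡4), b=11^1·(≡9) mod 11; (4|11)=+1, (9|11)=+1; (−1)^{1·1·5}·(+1)^1·(+1)^1 = -1.
v=29: a=29^-2·(≡16), b=29^0·(≡5) mod 29; (16|29)=+1, (5|29)=+1; (−1)^{-2·0·14}·(+1)^0·(+1)^-2 = +1.
v=5: a=5^0·(≡4), b=5^1·(≡1) mod 5; (4|5)=+1, (1|5)=+1; (−1)^{0·1·2}·(+1)^1·(+1)^0 = +1.
v=3: a=3^-3·(≡1), b=3^-3·(≡2) mod 3; (1|3)=+1, (2|3)=-1; (−1)^{-3·-3·1}·(+1)^-3·(-1)^-3 = +1.
v=∞: -429 < 0 and -15935205 < 0  ⇒  (a,b)_∞ = -1.
v=23: a=23^0·(≡6), b=23^1·(≡21) mod 23; (6|23)=+1, (21|23)=-1; (−1)^{0·1·11}·(+1)^1·(-1)^0 = +1.
v=2: v_2(a)=6, v_2(b)=4; units ≡ 3, 3 (mod 8); ε·ε+αω+βω = 1·1+6·1+4·1 ≡ 1  ⇒  (a,b)_2 = -1.
v=7: a=7^-2·(≡3), b=7^-4·(≡4) mod 7; (3|7)=-1, (4|7)=+1; (−1)^{-2·-4·3}·(-1)^-4·(+1)^-2 = +1.
v=17: a=17^0·(≡4), b=17^1·(≡15) mod 17; (4|17)=+1, (15|17)=+1; (−1)^{0·1·8}·(+1)^1·(+1)^0 = +1.
|Ram(-429, -15935205)| = 4, even; anisotropic at {2, 11, 19, ∞}.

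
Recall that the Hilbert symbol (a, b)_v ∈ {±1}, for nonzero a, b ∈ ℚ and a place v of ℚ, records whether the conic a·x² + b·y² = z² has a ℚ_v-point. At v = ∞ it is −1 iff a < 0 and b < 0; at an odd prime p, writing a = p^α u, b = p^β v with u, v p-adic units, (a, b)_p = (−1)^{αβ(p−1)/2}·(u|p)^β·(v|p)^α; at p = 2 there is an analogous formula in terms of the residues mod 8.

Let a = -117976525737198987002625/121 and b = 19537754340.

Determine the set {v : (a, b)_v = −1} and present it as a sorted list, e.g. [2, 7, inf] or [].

Mod squares: a ≡ -4945, b ≡ 2641665. Check v ∈ {∞, 2, 3, 5, 11, 13, 19, 23, 31, 43}.
v=43: a=43^5·(≡38), b=43^2·(≡12) mod 43; (38|43)=+1, (12|43)=-1; (−1)^{5·2·21}·(+1)^2·(-1)^5 = -1.
v=2: v_2(a)=0, v_2(b)=2; units ≡ 7, 1 (mod 8); ε·ε+αω+βω = 1·0+0·0+2·0 ≡ 0  ⇒  (a,b)_2 = +1.
v=3: a=3^2·(≡2), b=3^1·(≡1) mod 3; (2|3)=-1, (1|3)=+1; (−1)^{2·1·1}·(-1)^1·(+1)^2 = -1.
v=23: a=23^3·(≡21), b=23^1·(≡1) mod 23; (21|23)=-1, (1|23)=+1; (−1)^{3·1·11}·(-1)^1·(+1)^3 = +1.
v=19: a=19^2·(≡13), b=19^1·(≡3) mod 19; (13|19)=-1, (3|19)=-1; (−1)^{2·1·9}·(-1)^1·(-1)^2 = -1.
v=31: a=31^2·(≡23), b=31^1·(≡21) mod 31; (23|31)=-1, (21|31)=-1; (−1)^{2·1·15}·(-1)^1·(-1)^2 = -1.
v=11: a=11^-2·(≡3), b=11^0·(≡5) mod 11; (3|11)=+1, (5|11)=+1; (−1)^{-2·0·5}·(+1)^0·(+1)^-2 = +1.
v=∞: -4945 < 0 and 2641665 > 0  ⇒  (a,b)_∞ = +1.
v=5: a=5^3·(≡4), b=5^1·(≡3) mod 5; (4|5)=+1, (3|5)=-1; (−1)^{3·1·2}·(+1)^1·(-1)^3 = -1.
v=13: a=13^2·(≡7), b=13^1·(≡11) mod 13; (7|13)=-1, (11|13)=-1; (−1)^{2·1·6}·(-1)^1·(-1)^2 = -1.
|Ram(-4945, 2641665)| = 6, even; anisotropic at {3, 5, 13, 19, 31, 43}.

[3, 5, 13, 19, 31, 43]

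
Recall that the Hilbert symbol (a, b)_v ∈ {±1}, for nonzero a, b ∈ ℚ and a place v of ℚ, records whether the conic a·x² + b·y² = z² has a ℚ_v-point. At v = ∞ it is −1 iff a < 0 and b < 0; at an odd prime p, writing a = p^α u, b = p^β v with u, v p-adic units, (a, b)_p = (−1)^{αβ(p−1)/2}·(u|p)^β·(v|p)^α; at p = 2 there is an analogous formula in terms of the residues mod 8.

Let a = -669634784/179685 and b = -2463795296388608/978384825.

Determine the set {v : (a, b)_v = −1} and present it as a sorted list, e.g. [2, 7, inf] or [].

(a, b) ≡ (-2310, -6006) mod (ℚ^×)²; places V = {2, 3, 5, 7, 11, 13, 19, ∞}.
(a,b)_3: α=-3, u≡1; β=-5, v≡2 (mod 3); (1|3)=+1, (2|3)=-1; sign (−1)^1·+1^-5·-1^-3 = +1.
(a,b)_5: α=-1, u≡3; β=-2, v≡4 (mod 5); (3|5)=-1, (4|5)=+1; sign (−1)^0·-1^-2·+1^-1 = +1.
(a,b)_19: α=2, u≡13; β=4, v≡6 (mod 19); (13|19)=-1, (6|19)=+1; sign (−1)^0·-1^4·+1^2 = +1.
(a,b)_7: α=3, u≡6; β=5, v≡6 (mod 7); (6|7)=-1, (6|7)=-1; sign (−1)^1·-1^5·-1^3 = -1.
(a,b)_2: α=5, β=9; u≡5, v≡5 (mod 8); ε(u)ε(v)=0·0, αω(v)=5·1, βω(u)=9·1; sum ≡ 0  ⇒  +1.
(a,b)_13: α=2, u≡1; β=3, v≡6 (mod 13); (1|13)=+1, (6|13)=-1; sign (−1)^0·+1^3·-1^2 = +1.
(a,b)_11: α=-3, u≡2; β=-5, v≡9 (mod 11); (2|11)=-1, (9|11)=+1; sign (−1)^1·-1^-5·+1^-3 = +1.
(a,b)_∞: sgn(-2310)=−, sgn(-6006)=−, so -1.
(-2310, -6006 / ℚ) ramifies at {7, ∞}: a division algebra.

[7, inf]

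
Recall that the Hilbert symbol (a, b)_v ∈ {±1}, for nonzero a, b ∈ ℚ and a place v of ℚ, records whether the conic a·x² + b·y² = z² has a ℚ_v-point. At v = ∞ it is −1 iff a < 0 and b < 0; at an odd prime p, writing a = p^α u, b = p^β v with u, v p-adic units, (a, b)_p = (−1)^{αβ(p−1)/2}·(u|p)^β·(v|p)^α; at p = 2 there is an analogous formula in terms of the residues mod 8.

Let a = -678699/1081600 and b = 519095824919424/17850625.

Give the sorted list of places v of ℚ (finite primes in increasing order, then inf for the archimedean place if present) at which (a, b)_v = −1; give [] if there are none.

[2, 31]

Mod squares: a ≡ -19, b ≡ 1054. Check v ∈ {∞, 2, 3, 5, 7, 13, 17, 19, 31}.
v=17: a=17^0·(≡1), b=17^1·(≡14) mod 17; (1|17)=+1, (14|17)=-1; (−1)^{0·1·8}·(+1)^1·(-1)^0 = +1.
v=2: v_2(a)=-8, v_2(b)=7; units ≡ 5, 7 (mod 8); ε·ε+αω+βω = 0·1+-8·0+7·1 ≡ 1  ⇒  (a,b)_2 = -1.
v=13: a=13^-2·(≡11), b=13^-4·(≡12) mod 13; (11|13)=-1, (12|13)=+1; (−1)^{-2·-4·6}·(-1)^-4·(+1)^-2 = +1.
v=7: a=7^2·(≡1), b=7^0·(≡2) mod 7; (1|7)=+1, (2|7)=+1; (−1)^{2·0·3}·(+1)^0·(+1)^2 = +1.
v=3: a=3^6·(≡2), b=3^10·(≡1) mod 3; (2|3)=-1, (1|3)=+1; (−1)^{6·10·1}·(-1)^10·(+1)^6 = +1.
v=5: a=5^-2·(≡4), b=5^-4·(≡4) mod 5; (4|5)=+1, (4|5)=+1; (−1)^{-2·-4·2}·(+1)^-4·(+1)^-2 = +1.
v=31: a=31^0·(≡17), b=31^1·(≡22) mod 31; (17|31)=-1, (22|31)=-1; (−1)^{0·1·15}·(-1)^1·(-1)^0 = -1.
v=∞: -19 < 0 and 1054 > 0  ⇒  (a,b)_∞ = +1.
v=19: a=19^1·(≡3), b=19^4·(≡7) mod 19; (3|19)=-1, (7|19)=+1; (−1)^{1·4·9}·(-1)^4·(+1)^1 = +1.
|Ram(-19, 1054)| = 2, even; anisotropic at {2, 31}.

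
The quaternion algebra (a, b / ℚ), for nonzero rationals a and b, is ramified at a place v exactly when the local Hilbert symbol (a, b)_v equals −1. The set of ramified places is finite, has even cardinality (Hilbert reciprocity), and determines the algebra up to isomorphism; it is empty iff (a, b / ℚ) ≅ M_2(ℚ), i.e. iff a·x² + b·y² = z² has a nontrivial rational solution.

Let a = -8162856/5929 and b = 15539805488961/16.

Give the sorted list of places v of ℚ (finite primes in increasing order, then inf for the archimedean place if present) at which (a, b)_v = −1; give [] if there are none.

(a, b) ≡ (-25194, 1209) mod (ℚ^×)²; places V = {2, 3, 7, 11, 13, 17, 19, 31, ∞}.
(a,b)_31: α=0, u≡8; β=1, v≡18 (mod 31); (8|31)=+1, (18|31)=+1; sign (−1)^0·+1^1·+1^0 = +1.
(a,b)_17: α=1, u≡5; β=2, v≡1 (mod 17); (5|17)=-1, (1|17)=+1; sign (−1)^0·-1^2·+1^1 = +1.
(a,b)_∞: sgn(-25194)=−, sgn(1209)=+, so +1.
(a,b)_7: α=-2, u≡6; β=0, v≡6 (mod 7); (6|7)=-1, (6|7)=-1; sign (−1)^0·-1^0·-1^-2 = +1.
(a,b)_3: α=5, u≡2; β=7, v≡1 (mod 3); (2|3)=-1, (1|3)=+1; sign (−1)^1·-1^7·+1^5 = +1.
(a,b)_2: α=3, β=-4; u≡3, v≡1 (mod 8); ε(u)ε(v)=1·0, αω(v)=3·0, βω(u)=-4·1; sum ≡ 0  ⇒  +1.
(a,b)_11: α=-2, u≡7; β=0, v≡10 (mod 11); (7|11)=-1, (10|11)=-1; sign (−1)^0·-1^0·-1^-2 = +1.
(a,b)_19: α=1, u≡4; β=2, v≡15 (mod 19); (4|19)=+1, (15|19)=-1; sign (−1)^0·+1^2·-1^1 = -1.
(a,b)_13: α=1, u≡1; β=3, v≡7 (mod 13); (1|13)=+1, (7|13)=-1; sign (−1)^0·+1^3·-1^1 = -1.
(-25194, 1209 / ℚ) ramifies at {13, 19}: a division algebra.

[13, 19]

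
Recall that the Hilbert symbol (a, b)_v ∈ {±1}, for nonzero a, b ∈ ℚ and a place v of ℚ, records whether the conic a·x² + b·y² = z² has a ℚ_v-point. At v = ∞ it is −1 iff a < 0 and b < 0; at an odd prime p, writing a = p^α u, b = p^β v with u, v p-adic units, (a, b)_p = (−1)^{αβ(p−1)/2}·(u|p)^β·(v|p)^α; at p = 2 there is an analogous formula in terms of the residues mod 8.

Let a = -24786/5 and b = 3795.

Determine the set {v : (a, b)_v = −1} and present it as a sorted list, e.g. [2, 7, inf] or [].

[11, 23]

(a, b) ≡ (-170, 3795) mod (ℚ^×)²; places V = {2, 3, 5, 11, 17, 23, ∞}.
(a,b)_17: α=1, u≡11; β=0, v≡4 (mod 17); (11|17)=-1, (4|17)=+1; sign (−1)^0·-1^0·+1^1 = +1.
(a,b)_3: α=6, u≡1; β=1, v≡2 (mod 3); (1|3)=+1, (2|3)=-1; sign (−1)^0·+1^1·-1^6 = +1.
(a,b)_23: α=0, u≡20; β=1, v≡4 (mod 23); (20|23)=-1, (4|23)=+1; sign (−1)^0·-1^1·+1^0 = -1.
(a,b)_5: α=-1, u≡4; β=1, v≡4 (mod 5); (4|5)=+1, (4|5)=+1; sign (−1)^0·+1^1·+1^-1 = +1.
(a,b)_2: α=1, β=0; u≡3, v≡3 (mod 8); ε(u)ε(v)=1·1, αω(v)=1·1, βω(u)=0·1; sum ≡ 0  ⇒  +1.
(a,b)_11: α=0, u≡6; β=1, v≡4 (mod 11); (6|11)=-1, (4|11)=+1; sign (−1)^0·-1^1·+1^0 = -1.
(a,b)_∞: sgn(-170)=−, sgn(3795)=+, so +1.
(-170, 3795 / ℚ) ramifies at {11, 23}: a division algebra.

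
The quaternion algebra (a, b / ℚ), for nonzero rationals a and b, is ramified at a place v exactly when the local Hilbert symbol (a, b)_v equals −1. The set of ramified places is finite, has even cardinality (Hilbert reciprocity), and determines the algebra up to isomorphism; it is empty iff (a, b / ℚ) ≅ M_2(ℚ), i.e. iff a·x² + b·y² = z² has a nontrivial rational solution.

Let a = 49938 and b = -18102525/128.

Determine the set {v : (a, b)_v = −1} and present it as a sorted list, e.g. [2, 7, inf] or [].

(a, b) ≡ (49938, -1722) mod (ℚ^×)²; places V = {2, 3, 5, 7, 29, 41, ∞}.
(a,b)_29: α=1, u≡11; β=2, v≡26 (mod 29); (11|29)=-1, (26|29)=-1; sign (−1)^0·-1^2·-1^1 = -1.
(a,b)_41: α=1, u≡29; β=1, v≡9 (mod 41); (29|41)=-1, (9|41)=+1; sign (−1)^0·-1^1·+1^1 = -1.
(a,b)_3: α=1, u≡2; β=1, v≡2 (mod 3); (2|3)=-1, (2|3)=-1; sign (−1)^1·-1^1·-1^1 = -1.
(a,b)_2: α=1, β=-7; u≡1, v≡3 (mod 8); ε(u)ε(v)=0·1, αω(v)=1·1, βω(u)=-7·0; sum ≡ 1  ⇒  -1.
(a,b)_∞: sgn(49938)=+, sgn(-1722)=−, so +1.
(a,b)_5: α=0, u≡3; β=2, v≡3 (mod 5); (3|5)=-1, (3|5)=-1; sign (−1)^0·-1^2·-1^0 = +1.
(a,b)_7: α=1, u≡1; β=1, v≡6 (mod 7); (1|7)=+1, (6|7)=-1; sign (−1)^1·+1^1·-1^1 = +1.
Ram(49938, -1722) = {2, 3, 29, 41}; no ℚ_2-point on the conic.

[2, 3, 29, 41]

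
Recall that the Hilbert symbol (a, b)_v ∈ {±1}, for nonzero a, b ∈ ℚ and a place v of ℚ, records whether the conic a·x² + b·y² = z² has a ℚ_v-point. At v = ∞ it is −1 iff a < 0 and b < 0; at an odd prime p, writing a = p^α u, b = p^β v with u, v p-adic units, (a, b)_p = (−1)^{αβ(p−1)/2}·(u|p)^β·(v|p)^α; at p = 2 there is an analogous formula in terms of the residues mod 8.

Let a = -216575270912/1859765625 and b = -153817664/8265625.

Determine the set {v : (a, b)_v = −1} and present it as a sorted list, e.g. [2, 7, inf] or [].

Mod squares: a ≡ -182, b ≡ -1001. Check v ∈ {∞, 2, 3, 5, 7, 11, 13, 23}.
v=∞: -182 < 0 and -1001 < 0  ⇒  (a,b)_∞ = -1.
v=23: a=23^-2·(≡13), b=23^-2·(≡10) mod 23; (13|23)=+1, (10|23)=-1; (−1)^{-2·-2·11}·(+1)^-2·(-1)^-2 = +1.
v=3: a=3^-2·(≡1), b=3^0·(≡1) mod 3; (1|3)=+1, (1|3)=+1; (−1)^{-2·0·1}·(+1)^0·(+1)^-2 = +1.
v=11: a=11^2·(≡9), b=11^1·(≡8) mod 11; (9|11)=+1, (8|11)=-1; (−1)^{2·1·5}·(+1)^1·(-1)^2 = +1.
v=13: a=13^1·(≡1), b=13^1·(≡1) mod 13; (1|13)=+1, (1|13)=+1; (−1)^{1·1·6}·(+1)^1·(+1)^1 = +1.
v=2: v_2(a)=13, v_2(b)=6; units ≡ 5, 7 (mod 8); ε·ε+αω+βω = 0·1+13·0+6·1 ≡ 0  ⇒  (a,b)_2 = +1.
v=7: a=7^5·(≡1), b=7^5·(≡1) mod 7; (1|7)=+1, (1|7)=+1; (−1)^{5·5·3}·(+1)^5·(+1)^5 = -1.
v=5: a=5^-8·(≡3), b=5^-6·(≡4) mod 5; (3|5)=-1, (4|5)=+1; (−1)^{-8·-6·2}·(-1)^-6·(+1)^-8 = +1.
(-182, -1001 / ℚ) ramifies at {7, ∞}: a division algebra.

[7, inf]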